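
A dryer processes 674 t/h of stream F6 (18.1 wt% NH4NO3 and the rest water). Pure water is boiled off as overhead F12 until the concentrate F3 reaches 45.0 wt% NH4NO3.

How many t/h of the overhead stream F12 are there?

NH4NO3 is conserved: 674×0.181 = 121.99 t/h all reports to the concentrate.
Concentrate = 121.99/(target fraction) = 271.1 t/h.
Overhead = 674 − 271.1 = 402.9 t/h.

402.9 t/h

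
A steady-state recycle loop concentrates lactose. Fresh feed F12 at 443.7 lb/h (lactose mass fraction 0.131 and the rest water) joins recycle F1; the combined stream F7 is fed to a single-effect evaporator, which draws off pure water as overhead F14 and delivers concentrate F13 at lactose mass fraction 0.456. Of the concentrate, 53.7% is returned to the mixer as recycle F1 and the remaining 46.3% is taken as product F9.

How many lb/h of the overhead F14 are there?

316.2 lb/h

Overall lactose balance (none leaves overhead): lactose in fresh feed = lactose in product, i.e. 443.7×0.131 = (1−0.537)·F13·0.456.
F13 = 58.125/(0.456×0.463) = 275.31 lb/h.
Recycle F1 = 0.537×275.31 = 147.84 lb/h.
Combined feed F7 = 443.7 + 147.84 = 591.54 lb/h.
Overhead F14 = F7 − F13 = 591.54 − 275.31 = 316.23 lb/h.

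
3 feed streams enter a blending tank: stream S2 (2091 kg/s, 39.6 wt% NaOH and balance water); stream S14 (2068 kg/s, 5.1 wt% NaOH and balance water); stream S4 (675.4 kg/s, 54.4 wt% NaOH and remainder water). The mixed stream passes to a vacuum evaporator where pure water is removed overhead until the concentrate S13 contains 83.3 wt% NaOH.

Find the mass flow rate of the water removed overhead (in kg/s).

3273 kg/s

NaOH entering = 2091×0.396 + 2068×0.051 + 675.4×0.544 = 1300.9 kg/s.
All NaOH reports to S13, so S13 = 1300.9/0.833 = 1561.7 kg/s.
Total feed = 4834.4 kg/s; overhead = 4834.4 − 1561.7 = 3272.7 kg/s.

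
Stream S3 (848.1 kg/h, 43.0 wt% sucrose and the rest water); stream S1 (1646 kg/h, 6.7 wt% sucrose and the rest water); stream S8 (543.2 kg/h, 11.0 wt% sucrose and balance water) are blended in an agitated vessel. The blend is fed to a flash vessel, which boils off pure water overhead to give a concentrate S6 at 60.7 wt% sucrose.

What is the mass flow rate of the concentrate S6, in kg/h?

880.9 kg/h

sucrose entering = 848.1×0.430 + 1646×0.067 + 543.2×0.110 = 534.72 kg/h.
All sucrose reports to S6, so S6 = 534.72/0.607 = 880.92 kg/h.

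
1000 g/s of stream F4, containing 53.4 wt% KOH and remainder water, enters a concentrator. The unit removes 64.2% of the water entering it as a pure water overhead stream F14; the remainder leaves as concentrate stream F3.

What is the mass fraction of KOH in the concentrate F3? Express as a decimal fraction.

0.762

KOH is not removed: 1000×0.534 = 534 g/s of KOH enters F3.
water entering = 1000×0.466 = 466 g/s; overhead removed = 0.642×466 = 299.17 g/s.
Concentrate = 1000 − 299.17 = 700.83 g/s.
Mass fraction = 534/700.83 = 0.762.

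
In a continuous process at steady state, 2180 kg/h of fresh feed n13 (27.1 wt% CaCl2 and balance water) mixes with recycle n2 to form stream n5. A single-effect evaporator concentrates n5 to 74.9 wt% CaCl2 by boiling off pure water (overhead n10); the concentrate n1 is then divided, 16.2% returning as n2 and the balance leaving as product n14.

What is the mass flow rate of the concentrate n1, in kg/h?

941.2 kg/h

Overall CaCl2 balance (none leaves overhead): CaCl2 in fresh feed = CaCl2 in product, i.e. 2180×0.271 = (1−0.162)·n1·0.749.
n1 = 590.78/(0.749×0.838) = 941.24 kg/h.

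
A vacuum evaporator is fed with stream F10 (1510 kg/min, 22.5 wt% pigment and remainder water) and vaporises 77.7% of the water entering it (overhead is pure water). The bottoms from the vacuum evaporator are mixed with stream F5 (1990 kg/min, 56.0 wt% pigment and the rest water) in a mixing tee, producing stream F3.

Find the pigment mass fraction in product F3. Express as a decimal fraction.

Vapour removed = 0.777×0.775×1510 = 909.28 kg/min; concentrate = 600.72 kg/min.
pigment reaching the mixer = 339.75 (from concentrate) + 1990×0.560 = 1454.2 kg/min.
Product flow = 600.72 + 1990 = 2590.7 kg/min; pigment fraction = 0.5613.

0.5613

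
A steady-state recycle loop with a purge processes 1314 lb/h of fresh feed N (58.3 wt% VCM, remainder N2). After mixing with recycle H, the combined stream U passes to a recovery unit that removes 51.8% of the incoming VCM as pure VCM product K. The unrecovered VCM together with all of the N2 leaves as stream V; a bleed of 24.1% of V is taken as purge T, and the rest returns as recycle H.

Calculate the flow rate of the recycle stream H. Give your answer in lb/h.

2168 lb/h

N2 enters only via N and leaves only via the purge: 1314×0.417 = 0.241×(N2 in V), and the recovery unit passes all N2, so N2 in U = N2 in V = 2273.6 lb/h.
VCM in U: m_A = 1314×0.583 + (1−0.241)·(1−0.518)·m_A, so m_A = 766.06/0.6342 = 1208 lb/h.
V = (1−0.518)×1208 + 2273.6 = 2855.9 lb/h.
Recycle H = (1−0.241)×2855.9 = 2167.6 lb/h.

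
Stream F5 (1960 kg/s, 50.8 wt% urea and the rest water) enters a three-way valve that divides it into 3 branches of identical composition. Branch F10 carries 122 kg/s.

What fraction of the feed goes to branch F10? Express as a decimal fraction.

Fraction to F10 = 122/1960 = 0.0622.

0.062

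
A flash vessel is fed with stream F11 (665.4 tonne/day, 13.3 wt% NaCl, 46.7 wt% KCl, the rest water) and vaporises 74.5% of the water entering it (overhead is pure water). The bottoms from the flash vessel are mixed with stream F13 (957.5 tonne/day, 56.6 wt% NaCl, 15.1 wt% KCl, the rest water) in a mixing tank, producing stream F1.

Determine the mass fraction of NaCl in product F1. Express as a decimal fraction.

Vapour removed = 0.745×0.400×665.4 = 198.29 tonne/day; concentrate = 467.11 tonne/day.
NaCl reaching the mixer = 88.498 (from concentrate) + 957.5×0.566 = 630.44 tonne/day.
Product flow = 467.11 + 957.5 = 1424.6 tonne/day; NaCl fraction = 0.443.

0.443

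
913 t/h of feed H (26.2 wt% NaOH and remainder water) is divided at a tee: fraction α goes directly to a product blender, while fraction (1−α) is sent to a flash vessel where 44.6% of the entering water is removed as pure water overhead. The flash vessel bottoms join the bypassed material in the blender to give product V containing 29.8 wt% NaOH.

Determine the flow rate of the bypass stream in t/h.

All 913×0.262 = 239.21 t/h of NaOH reaches V, so V = 239.21/0.298 = 802.7 t/h and vapour = 110.3 t/h.
The evaporator receives (1−α)·913 of feed at 0.738 water and removes 0.446 of that water:
0.446×0.738×(1−α)×913 = 110.3
(1−α) = 110.3/300.51 = 0.3670;  α = 0.6330.
Bypass flow = 0.6330×913 = 577.91 t/h.

577.9 t/h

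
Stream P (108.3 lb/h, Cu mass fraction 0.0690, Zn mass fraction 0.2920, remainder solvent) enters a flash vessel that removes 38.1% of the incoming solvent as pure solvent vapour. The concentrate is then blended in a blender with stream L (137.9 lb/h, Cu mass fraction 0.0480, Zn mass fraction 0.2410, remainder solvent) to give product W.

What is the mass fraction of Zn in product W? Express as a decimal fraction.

0.2950

Vapour removed = 0.381×0.639×108.3 = 26.367 lb/h; concentrate = 81.933 lb/h.
Zn reaching the mixer = 31.624 (from concentrate) + 137.9×0.241 = 64.857 lb/h.
Product flow = 81.933 + 137.9 = 219.83 lb/h; Zn fraction = 0.2950.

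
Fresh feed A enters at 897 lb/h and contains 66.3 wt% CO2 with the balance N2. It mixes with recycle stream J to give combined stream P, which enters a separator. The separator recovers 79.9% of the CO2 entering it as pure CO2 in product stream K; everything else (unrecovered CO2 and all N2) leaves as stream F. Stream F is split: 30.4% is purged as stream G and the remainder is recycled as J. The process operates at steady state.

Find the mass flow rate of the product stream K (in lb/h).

CO2 in P: m_A = 897×0.663 + (1−0.304)·(1−0.799)·m_A, so m_A = 594.71/0.8601 = 691.44 lb/h.
Product K = 0.799×691.44 = 552.46 lb/h.

552.5 lb/h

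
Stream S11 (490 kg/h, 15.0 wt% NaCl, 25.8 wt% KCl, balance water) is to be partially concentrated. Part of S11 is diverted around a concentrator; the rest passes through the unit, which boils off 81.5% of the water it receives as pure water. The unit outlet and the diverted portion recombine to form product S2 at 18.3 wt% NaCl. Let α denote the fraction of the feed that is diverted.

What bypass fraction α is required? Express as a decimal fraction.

All 490×0.150 = 73.5 kg/h of NaCl reaches S2, so S2 = 73.5/0.183 = 401.64 kg/h and vapour = 88.361 kg/h.
The evaporator receives (1−α)·490 of feed at 0.592 water and removes 0.815 of that water:
0.815×0.592×(1−α)×490 = 88.361
(1−α) = 88.361/236.42 = 0.3738;  α = 0.6262.

0.626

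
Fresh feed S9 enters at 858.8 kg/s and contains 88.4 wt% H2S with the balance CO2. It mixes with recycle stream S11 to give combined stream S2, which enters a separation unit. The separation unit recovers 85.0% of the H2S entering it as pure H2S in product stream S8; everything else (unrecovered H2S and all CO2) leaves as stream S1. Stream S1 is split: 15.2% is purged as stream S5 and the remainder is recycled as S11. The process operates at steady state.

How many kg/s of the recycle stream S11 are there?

CO2 enters only via S9 and leaves only via the purge: 858.8×0.116 = 0.152×(CO2 in S1), and the separation unit passes all CO2, so CO2 in S2 = CO2 in S1 = 655.4 kg/s.
H2S in S2: m_A = 858.8×0.884 + (1−0.152)·(1−0.850)·m_A, so m_A = 759.18/0.8728 = 869.82 kg/s.
S1 = (1−0.850)×869.82 + 655.4 = 785.87 kg/s.
Recycle S11 = (1−0.152)×785.87 = 666.42 kg/s.

666.4 kg/s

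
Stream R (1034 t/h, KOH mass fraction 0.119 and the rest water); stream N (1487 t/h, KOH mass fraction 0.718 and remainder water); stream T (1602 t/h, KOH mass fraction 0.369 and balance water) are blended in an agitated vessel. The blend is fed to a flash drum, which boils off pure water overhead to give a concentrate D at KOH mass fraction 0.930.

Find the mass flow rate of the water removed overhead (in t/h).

2207 t/h

KOH entering = 1034×0.119 + 1487×0.718 + 1602×0.369 = 1781.8 t/h.
All KOH reports to D, so D = 1781.8/0.930 = 1916 t/h.
Total feed = 4123 t/h; overhead = 4123 − 1916 = 2207 t/h.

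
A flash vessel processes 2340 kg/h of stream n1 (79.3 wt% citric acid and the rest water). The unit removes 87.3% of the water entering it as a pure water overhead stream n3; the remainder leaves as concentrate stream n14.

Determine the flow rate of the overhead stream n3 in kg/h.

water entering = 2340×0.207 = 484.38 kg/h; overhead removed = 0.873×484.38 = 422.86 kg/h.

422.9 kg/h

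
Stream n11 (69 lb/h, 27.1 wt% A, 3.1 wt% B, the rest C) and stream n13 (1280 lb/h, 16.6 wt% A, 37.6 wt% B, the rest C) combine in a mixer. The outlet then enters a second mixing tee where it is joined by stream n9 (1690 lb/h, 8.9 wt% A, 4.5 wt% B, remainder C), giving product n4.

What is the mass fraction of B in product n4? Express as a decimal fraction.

Overall, product flow = 3039 lb/h.
B in = 69×0.031 + 1280×0.376 + 1690×0.045 = 559.47 lb/h.
B fraction in n4 = 0.1841.

0.1841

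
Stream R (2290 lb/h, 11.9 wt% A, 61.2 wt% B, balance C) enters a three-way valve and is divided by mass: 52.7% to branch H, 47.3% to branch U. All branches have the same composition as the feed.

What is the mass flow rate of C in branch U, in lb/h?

291.4 lb/h

Branch U total = 0.473×2290 = 1083.2 lb/h.
C in U = 0.269×1083.2 = 291.37 lb/h.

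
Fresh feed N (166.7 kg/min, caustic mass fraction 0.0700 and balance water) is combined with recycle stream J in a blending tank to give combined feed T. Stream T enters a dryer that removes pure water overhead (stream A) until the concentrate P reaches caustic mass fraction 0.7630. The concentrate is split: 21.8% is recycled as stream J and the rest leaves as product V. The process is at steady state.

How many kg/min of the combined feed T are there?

Overall caustic balance (none leaves overhead): caustic in fresh feed = caustic in product, i.e. 166.7×0.070 = (1−0.218)·P·0.763.
P = 11.669/(0.763×0.782) = 19.557 kg/min.
Recycle J = 0.218×19.557 = 4.2634 kg/min.
Combined feed T = 166.7 + 4.2634 = 170.96 kg/min.

171 kg/min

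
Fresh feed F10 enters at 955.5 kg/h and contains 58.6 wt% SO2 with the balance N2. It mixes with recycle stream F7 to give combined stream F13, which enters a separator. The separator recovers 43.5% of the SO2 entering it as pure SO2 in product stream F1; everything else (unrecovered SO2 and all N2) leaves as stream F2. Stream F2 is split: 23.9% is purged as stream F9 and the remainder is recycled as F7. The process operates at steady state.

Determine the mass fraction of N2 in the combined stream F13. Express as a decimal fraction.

N2 enters only via F10 and leaves only via the purge: 955.5×0.414 = 0.239×(N2 in F2), and the separator passes all N2, so N2 in F13 = N2 in F2 = 1655.1 kg/h.
SO2 in F13: m_A = 955.5×0.586 + (1−0.239)·(1−0.435)·m_A, so m_A = 559.92/0.5700 = 982.26 kg/h.
F13 = 982.26 + 1655.1 = 2637.4 kg/h.
N2 fraction in F13 = 1655.1/2637.4 = 0.628.

0.628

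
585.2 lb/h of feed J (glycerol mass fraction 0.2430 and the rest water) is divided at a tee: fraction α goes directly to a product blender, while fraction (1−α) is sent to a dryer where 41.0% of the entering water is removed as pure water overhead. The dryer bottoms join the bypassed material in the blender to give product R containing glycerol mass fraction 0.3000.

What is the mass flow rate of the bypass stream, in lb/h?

227 lb/h

All 585.2×0.243 = 142.2 lb/h of glycerol reaches R, so R = 142.2/0.300 = 474.01 lb/h and vapour = 111.19 lb/h.
The evaporator receives (1−α)·585.2 of feed at 0.757 water and removes 0.410 of that water:
0.410×0.757×(1−α)×585.2 = 111.19
(1−α) = 111.19/181.63 = 0.6122;  α = 0.3878.
Bypass flow = 0.3878×585.2 = 226.96 lb/h.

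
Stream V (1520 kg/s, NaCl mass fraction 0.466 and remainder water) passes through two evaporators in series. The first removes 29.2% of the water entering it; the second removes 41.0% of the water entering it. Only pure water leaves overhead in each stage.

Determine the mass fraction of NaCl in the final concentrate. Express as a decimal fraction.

0.676

water in feed = 1520×0.534 = 811.68 kg/s.
After stage 1: water left = (1−0.292)×811.68 = 574.67; stream total = 1283 kg/s.
After stage 2: water left = (1−0.410)×574.67 = 339.05; final concentrate = 1047.4 kg/s.
NaCl fraction = 708.32/1047.4 = 0.676.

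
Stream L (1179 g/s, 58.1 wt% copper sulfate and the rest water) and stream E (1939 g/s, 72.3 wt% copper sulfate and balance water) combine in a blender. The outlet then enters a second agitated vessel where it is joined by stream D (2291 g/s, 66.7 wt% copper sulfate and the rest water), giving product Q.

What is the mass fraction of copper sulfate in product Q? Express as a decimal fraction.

0.668

Overall, product flow = 5409 g/s.
copper sulfate in = 1179×0.581 + 1939×0.723 + 2291×0.667 = 3615 g/s.
copper sulfate fraction in Q = 0.668.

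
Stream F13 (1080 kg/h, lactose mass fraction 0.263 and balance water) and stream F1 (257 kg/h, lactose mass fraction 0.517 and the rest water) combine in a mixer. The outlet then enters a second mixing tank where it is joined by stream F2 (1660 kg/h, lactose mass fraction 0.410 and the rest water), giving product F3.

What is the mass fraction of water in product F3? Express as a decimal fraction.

Overall, product flow = 2997 kg/h.
water in = 1080×0.737 + 257×0.483 + 1660×0.590 = 1899.5 kg/h.
water fraction in F3 = 0.634.

0.634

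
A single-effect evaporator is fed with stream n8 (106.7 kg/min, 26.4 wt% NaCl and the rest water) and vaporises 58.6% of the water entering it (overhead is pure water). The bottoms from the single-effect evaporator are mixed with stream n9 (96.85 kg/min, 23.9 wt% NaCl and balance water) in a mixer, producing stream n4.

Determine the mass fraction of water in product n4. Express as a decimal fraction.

0.674

Vapour removed = 0.586×0.736×106.7 = 46.019 kg/min; concentrate = 60.681 kg/min.
water reaching the mixer = 32.512 (from concentrate) + 96.85×0.761 = 106.21 kg/min.
Product flow = 60.681 + 96.85 = 157.53 kg/min; water fraction = 0.674.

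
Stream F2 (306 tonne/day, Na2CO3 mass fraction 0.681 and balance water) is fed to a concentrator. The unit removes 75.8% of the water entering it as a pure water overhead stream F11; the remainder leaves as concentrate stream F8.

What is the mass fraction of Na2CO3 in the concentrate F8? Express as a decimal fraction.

Na2CO3 is not removed: 306×0.681 = 208.39 tonne/day of Na2CO3 enters F8.
water entering = 306×0.319 = 97.614 tonne/day; overhead removed = 0.758×97.614 = 73.991 tonne/day.
Concentrate = 306 − 73.991 = 232.01 tonne/day.
Mass fraction = 208.39/232.01 = 0.898.

0.898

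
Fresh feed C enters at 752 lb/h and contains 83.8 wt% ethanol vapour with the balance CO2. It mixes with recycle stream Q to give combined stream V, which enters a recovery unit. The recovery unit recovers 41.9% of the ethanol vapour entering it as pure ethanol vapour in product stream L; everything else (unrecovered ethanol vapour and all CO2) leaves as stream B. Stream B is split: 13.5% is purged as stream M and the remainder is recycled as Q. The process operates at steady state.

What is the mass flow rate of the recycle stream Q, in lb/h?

1417 lb/h

CO2 enters only via C and leaves only via the purge: 752×0.162 = 0.135×(CO2 in B), and the recovery unit passes all CO2, so CO2 in V = CO2 in B = 902.4 lb/h.
ethanol vapour in V: m_A = 752×0.838 + (1−0.135)·(1−0.419)·m_A, so m_A = 630.18/0.4974 = 1266.9 lb/h.
B = (1−0.419)×1266.9 + 902.4 = 1638.4 lb/h.
Recycle Q = (1−0.135)×1638.4 = 1417.3 lb/h.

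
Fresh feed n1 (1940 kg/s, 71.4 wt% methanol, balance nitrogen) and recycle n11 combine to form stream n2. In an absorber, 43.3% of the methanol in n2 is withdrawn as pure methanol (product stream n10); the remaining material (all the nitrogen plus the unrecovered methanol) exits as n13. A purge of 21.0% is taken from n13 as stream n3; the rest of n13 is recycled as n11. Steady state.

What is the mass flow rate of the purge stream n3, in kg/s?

nitrogen enters only via n1 and leaves only via the purge: 1940×0.286 = 0.210×(nitrogen in n13), and the absorber passes all nitrogen, so nitrogen in n2 = nitrogen in n13 = 2642.1 kg/s.
methanol in n2: m_A = 1940×0.714 + (1−0.210)·(1−0.433)·m_A, so m_A = 1385.2/0.5521 = 2509 kg/s.
n13 = (1−0.433)×2509 + 2642.1 = 4064.7 kg/s.
Purge n3 = 0.210×4064.7 = 853.59 kg/s.

853.6 kg/s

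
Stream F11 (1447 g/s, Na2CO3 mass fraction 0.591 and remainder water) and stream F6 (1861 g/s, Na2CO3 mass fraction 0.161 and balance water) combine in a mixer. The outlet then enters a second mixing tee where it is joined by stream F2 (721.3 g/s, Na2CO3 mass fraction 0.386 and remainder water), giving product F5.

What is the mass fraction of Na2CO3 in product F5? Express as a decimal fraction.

0.356

Overall, product flow = 4029.3 g/s.
Na2CO3 in = 1447×0.591 + 1861×0.161 + 721.3×0.386 = 1433.2 g/s.
Na2CO3 fraction in F5 = 0.356.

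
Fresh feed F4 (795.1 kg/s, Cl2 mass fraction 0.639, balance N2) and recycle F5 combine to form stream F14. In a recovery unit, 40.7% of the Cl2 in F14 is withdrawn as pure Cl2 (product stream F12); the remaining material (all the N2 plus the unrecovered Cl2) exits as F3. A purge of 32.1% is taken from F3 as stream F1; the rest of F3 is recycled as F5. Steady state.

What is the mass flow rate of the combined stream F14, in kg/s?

N2 enters only via F4 and leaves only via the purge: 795.1×0.361 = 0.321×(N2 in F3), and the recovery unit passes all N2, so N2 in F14 = N2 in F3 = 894.18 kg/s.
Cl2 in F14: m_A = 795.1×0.639 + (1−0.321)·(1−0.407)·m_A, so m_A = 508.07/0.5974 = 850.53 kg/s.
F14 = 850.53 + 894.18 = 1744.7 kg/s.

1745 kg/s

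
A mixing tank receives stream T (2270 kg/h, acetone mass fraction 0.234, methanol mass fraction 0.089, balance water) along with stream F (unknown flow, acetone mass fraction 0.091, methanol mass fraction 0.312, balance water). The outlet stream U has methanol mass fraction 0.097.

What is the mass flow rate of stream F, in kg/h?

Let F be the unknown flow. Total out = 2270 + F.
methanol balance: 202.03 + 0.312·F = 0.097·(2270 + F)
(0.312 − 0.097)·F = 0.097×2270 − 202.03 = 18.16
F = 18.16 / 0.215 = 84.465 kg/h

84.47 kg/h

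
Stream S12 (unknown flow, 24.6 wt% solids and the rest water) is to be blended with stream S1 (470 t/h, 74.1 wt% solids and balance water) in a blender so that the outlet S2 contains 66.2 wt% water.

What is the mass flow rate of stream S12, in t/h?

2059 t/h

Let S12 be the unknown flow. Total out = 470 + S12.
water balance: 121.73 + 0.754·S12 = 0.662·(470 + S12)
(0.754 − 0.662)·S12 = 0.662×470 − 121.73 = 189.41
S12 = 189.41 / 0.092 = 2058.8 t/h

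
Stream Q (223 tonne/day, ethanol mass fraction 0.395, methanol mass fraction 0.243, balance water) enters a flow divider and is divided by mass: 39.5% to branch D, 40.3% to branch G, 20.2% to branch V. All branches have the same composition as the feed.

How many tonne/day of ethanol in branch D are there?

Branch D total = 0.395×223 = 88.085 tonne/day.
ethanol in D = 0.395×88.085 = 34.794 tonne/day.

34.79 tonne/day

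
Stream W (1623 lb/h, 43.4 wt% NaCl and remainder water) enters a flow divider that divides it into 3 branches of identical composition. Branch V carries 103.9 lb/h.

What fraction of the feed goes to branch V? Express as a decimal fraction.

Fraction to V = 103.9/1623 = 0.0640.

0.064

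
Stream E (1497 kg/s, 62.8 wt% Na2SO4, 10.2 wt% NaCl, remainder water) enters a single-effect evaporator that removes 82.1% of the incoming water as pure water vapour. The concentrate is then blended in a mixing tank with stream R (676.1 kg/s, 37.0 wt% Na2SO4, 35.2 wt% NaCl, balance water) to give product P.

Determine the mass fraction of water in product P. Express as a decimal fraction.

Vapour removed = 0.821×0.270×1497 = 331.84 kg/s; concentrate = 1165.2 kg/s.
water reaching the mixer = 72.35 (from concentrate) + 676.1×0.278 = 260.31 kg/s.
Product flow = 1165.2 + 676.1 = 1841.3 kg/s; water fraction = 0.141.

0.141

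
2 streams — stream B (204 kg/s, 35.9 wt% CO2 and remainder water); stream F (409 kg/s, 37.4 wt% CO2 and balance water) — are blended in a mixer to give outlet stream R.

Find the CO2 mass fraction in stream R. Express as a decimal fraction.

0.3690

Total flow out = 204 + 409 = 613 kg/s.
CO2 in = 204×0.359 + 409×0.374 = 226.2 kg/s.
CO2 mass fraction in R = 226.2/613 = 0.3690.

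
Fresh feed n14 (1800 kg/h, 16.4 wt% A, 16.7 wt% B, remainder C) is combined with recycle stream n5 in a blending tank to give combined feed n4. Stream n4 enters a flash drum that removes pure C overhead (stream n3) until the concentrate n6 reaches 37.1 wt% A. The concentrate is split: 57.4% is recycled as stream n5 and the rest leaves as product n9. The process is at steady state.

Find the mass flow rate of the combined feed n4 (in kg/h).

2872 kg/h

Overall A balance (none leaves overhead): A in fresh feed = A in product, i.e. 1800×0.164 = (1−0.574)·n6·0.371.
n6 = 295.2/(0.371×0.426) = 1867.8 kg/h.
Recycle n5 = 0.574×1867.8 = 1072.1 kg/h.
Combined feed n4 = 1800 + 1072.1 = 2872.1 kg/h.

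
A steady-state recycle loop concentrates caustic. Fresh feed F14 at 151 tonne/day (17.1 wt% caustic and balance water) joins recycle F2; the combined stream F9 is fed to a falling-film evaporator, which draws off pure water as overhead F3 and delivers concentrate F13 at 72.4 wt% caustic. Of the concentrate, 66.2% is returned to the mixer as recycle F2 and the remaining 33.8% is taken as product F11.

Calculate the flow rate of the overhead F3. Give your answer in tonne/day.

115.3 tonne/day

Overall caustic balance (none leaves overhead): caustic in fresh feed = caustic in product, i.e. 151×0.171 = (1−0.662)·F13·0.724.
F13 = 25.821/(0.724×0.338) = 105.52 tonne/day.
Recycle F2 = 0.662×105.52 = 69.852 tonne/day.
Combined feed F9 = 151 + 69.852 = 220.85 tonne/day.
Overhead F3 = F9 − F13 = 220.85 − 105.52 = 115.34 tonne/day.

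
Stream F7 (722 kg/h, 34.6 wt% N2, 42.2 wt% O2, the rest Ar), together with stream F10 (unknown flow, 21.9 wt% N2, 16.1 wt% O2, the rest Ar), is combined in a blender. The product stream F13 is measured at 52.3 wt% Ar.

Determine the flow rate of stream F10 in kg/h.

Let F10 be the unknown flow. Total out = 722 + F10.
Ar balance: 167.5 + 0.620·F10 = 0.523·(722 + F10)
(0.620 − 0.523)·F10 = 0.523×722 − 167.5 = 210.1
F10 = 210.1 / 0.097 = 2166 kg/h

2166 kg/h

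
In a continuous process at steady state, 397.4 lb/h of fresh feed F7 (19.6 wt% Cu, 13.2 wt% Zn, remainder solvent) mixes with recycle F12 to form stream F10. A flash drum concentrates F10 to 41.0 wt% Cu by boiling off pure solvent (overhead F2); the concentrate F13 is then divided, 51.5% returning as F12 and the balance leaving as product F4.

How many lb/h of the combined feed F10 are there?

Overall Cu balance (none leaves overhead): Cu in fresh feed = Cu in product, i.e. 397.4×0.196 = (1−0.515)·F13·0.410.
F13 = 77.89/(0.410×0.485) = 391.7 lb/h.
Recycle F12 = 0.515×391.7 = 201.73 lb/h.
Combined feed F10 = 397.4 + 201.73 = 599.13 lb/h.

599.1 lb/h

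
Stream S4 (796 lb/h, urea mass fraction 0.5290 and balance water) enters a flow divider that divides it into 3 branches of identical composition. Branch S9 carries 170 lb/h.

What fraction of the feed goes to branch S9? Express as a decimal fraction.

Fraction to S9 = 170/796 = 0.2136.

0.214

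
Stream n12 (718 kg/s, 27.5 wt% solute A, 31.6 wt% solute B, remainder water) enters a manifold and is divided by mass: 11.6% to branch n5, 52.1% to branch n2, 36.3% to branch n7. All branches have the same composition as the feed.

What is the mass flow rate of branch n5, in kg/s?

83.29 kg/s

Branch n5 flow = 0.116×718 = 83.288 kg/s.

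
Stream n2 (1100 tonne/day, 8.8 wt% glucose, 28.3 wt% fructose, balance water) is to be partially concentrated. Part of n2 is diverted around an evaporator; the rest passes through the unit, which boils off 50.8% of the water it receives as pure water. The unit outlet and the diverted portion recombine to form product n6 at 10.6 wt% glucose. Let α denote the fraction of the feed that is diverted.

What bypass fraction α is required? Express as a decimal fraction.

0.469

All 1100×0.088 = 96.8 tonne/day of glucose reaches n6, so n6 = 96.8/0.106 = 913.21 tonne/day and vapour = 186.79 tonne/day.
The evaporator receives (1−α)·1100 of feed at 0.629 water and removes 0.508 of that water:
0.508×0.629×(1−α)×1100 = 186.79
(1−α) = 186.79/351.49 = 0.5314;  α = 0.4686.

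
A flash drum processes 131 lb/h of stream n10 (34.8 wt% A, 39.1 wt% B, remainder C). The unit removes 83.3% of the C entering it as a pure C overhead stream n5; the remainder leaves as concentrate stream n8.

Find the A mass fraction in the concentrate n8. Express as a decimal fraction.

0.445

A is not removed: 131×0.348 = 45.588 lb/h of A enters n8.
C entering = 131×0.261 = 34.191 lb/h; overhead removed = 0.833×34.191 = 28.481 lb/h.
Concentrate = 131 − 28.481 = 102.52 lb/h.
Mass fraction = 45.588/102.52 = 0.445.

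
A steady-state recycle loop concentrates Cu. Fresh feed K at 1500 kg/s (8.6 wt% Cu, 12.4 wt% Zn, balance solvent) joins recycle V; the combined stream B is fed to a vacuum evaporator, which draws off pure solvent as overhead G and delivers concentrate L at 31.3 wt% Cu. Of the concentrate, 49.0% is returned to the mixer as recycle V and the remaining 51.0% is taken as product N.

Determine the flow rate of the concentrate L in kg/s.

Overall Cu balance (none leaves overhead): Cu in fresh feed = Cu in product, i.e. 1500×0.086 = (1−0.490)·L·0.313.
L = 129/(0.313×0.510) = 808.12 kg/s.

808.1 kg/s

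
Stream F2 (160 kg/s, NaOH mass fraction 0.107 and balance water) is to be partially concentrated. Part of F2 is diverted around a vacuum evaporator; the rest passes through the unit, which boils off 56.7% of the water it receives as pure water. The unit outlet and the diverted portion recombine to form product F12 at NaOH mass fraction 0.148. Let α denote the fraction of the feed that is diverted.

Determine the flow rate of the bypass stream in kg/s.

All 160×0.107 = 17.12 kg/s of NaOH reaches F12, so F12 = 17.12/0.148 = 115.68 kg/s and vapour = 44.324 kg/s.
The evaporator receives (1−α)·160 of feed at 0.893 water and removes 0.567 of that water:
0.567×0.893×(1−α)×160 = 44.324
(1−α) = 44.324/81.013 = 0.5471;  α = 0.4529.
Bypass flow = 0.4529×160 = 72.46 kg/s.

72.46 kg/s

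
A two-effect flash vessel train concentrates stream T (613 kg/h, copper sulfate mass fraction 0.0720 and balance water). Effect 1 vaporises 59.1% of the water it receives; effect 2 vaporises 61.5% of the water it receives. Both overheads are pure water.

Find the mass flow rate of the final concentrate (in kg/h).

water in feed = 613×0.928 = 568.86 kg/h.
After stage 1: water left = (1−0.591)×568.86 = 232.67; stream total = 276.8 kg/h.
After stage 2: water left = (1−0.615)×232.67 = 89.576; final concentrate = 133.71 kg/h.

133.7 kg/h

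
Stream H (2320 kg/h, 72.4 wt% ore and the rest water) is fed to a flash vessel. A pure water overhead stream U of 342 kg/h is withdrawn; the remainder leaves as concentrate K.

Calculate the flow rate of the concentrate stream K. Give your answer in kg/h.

Concentrate = 2320 − 342 = 1978 kg/h.

1978 kg/h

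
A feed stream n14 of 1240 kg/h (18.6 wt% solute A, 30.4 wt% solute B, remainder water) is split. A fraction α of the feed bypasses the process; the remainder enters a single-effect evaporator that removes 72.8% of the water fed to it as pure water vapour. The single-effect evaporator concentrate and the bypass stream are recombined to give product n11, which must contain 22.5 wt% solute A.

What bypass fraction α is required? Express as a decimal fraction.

All 1240×0.186 = 230.64 kg/h of solute A reaches n11, so n11 = 230.64/0.225 = 1025.1 kg/h and vapour = 214.93 kg/h.
The evaporator receives (1−α)·1240 of feed at 0.510 water and removes 0.728 of that water:
0.728×0.510×(1−α)×1240 = 214.93
(1−α) = 214.93/460.39 = 0.4669;  α = 0.5331.

0.533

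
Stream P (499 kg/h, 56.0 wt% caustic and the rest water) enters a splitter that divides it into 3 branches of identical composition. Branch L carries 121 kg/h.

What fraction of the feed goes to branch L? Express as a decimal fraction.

Fraction to L = 121/499 = 0.2425.

0.242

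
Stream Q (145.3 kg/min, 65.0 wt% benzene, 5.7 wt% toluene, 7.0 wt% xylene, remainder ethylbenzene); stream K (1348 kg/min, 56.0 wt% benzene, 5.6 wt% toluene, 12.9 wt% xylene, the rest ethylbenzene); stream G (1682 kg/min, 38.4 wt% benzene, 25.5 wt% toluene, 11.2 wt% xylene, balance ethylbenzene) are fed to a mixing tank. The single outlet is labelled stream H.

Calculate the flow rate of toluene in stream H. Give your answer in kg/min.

toluene out = toluene in = 145.3×0.057 + 1348×0.056 + 1682×0.255 = 512.68 kg/min.

512.7 kg/min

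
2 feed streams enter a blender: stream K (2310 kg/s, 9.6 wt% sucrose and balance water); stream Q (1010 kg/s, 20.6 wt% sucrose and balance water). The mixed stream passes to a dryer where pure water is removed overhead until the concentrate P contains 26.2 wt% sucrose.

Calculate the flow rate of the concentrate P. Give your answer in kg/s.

sucrose entering = 2310×0.096 + 1010×0.206 = 429.82 kg/s.
All sucrose reports to P, so P = 429.82/0.262 = 1640.5 kg/s.

1641 kg/s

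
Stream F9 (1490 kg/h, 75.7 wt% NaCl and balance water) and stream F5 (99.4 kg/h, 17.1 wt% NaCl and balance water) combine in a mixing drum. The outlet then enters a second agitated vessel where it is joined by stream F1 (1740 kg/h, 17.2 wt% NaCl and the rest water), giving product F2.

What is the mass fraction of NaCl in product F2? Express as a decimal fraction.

0.434

Overall, product flow = 3329.4 kg/h.
NaCl in = 1490×0.757 + 99.4×0.171 + 1740×0.172 = 1444.2 kg/h.
NaCl fraction in F2 = 0.434.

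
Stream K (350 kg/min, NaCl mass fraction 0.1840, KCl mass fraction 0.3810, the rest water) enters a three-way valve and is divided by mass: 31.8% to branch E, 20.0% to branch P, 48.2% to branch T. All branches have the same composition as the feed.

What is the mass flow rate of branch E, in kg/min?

111.3 kg/min

Branch E flow = 0.318×350 = 111.3 kg/min.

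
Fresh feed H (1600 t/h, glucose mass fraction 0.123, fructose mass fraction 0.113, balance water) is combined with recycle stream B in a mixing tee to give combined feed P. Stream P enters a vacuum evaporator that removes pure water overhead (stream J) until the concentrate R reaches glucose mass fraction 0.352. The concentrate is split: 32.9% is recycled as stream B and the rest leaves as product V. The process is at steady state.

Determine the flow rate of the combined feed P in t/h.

Overall glucose balance (none leaves overhead): glucose in fresh feed = glucose in product, i.e. 1600×0.123 = (1−0.329)·R·0.352.
R = 196.8/(0.352×0.671) = 833.22 t/h.
Recycle B = 0.329×833.22 = 274.13 t/h.
Combined feed P = 1600 + 274.13 = 1874.1 t/h.

1874 t/h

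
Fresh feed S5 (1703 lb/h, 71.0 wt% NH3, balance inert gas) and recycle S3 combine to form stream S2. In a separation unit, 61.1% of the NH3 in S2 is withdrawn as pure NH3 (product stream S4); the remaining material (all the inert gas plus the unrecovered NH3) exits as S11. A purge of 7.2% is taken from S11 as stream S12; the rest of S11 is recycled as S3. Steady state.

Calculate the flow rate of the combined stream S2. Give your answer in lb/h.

8752 lb/h

inert gas enters only via S5 and leaves only via the purge: 1703×0.290 = 0.072×(inert gas in S11), and the separation unit passes all inert gas, so inert gas in S2 = inert gas in S11 = 6859.3 lb/h.
NH3 in S2: m_A = 1703×0.710 + (1−0.072)·(1−0.611)·m_A, so m_A = 1209.1/0.6390 = 1892.2 lb/h.
S2 = 1892.2 + 6859.3 = 8751.5 lb/h.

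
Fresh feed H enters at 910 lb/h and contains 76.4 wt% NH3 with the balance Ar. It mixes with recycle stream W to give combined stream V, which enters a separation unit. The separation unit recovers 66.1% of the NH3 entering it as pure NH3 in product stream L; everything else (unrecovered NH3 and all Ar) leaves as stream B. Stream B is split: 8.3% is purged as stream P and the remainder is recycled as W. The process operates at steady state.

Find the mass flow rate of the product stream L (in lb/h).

NH3 in V: m_A = 910×0.764 + (1−0.083)·(1−0.661)·m_A, so m_A = 695.24/0.6891 = 1008.9 lb/h.
Product L = 0.661×1008.9 = 666.85 lb/h.

666.9 lb/h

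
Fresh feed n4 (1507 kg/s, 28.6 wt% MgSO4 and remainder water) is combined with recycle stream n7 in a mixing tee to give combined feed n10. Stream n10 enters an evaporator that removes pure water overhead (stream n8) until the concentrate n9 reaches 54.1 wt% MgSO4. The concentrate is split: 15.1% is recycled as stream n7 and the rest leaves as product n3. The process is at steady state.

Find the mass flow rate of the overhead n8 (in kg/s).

710.3 kg/s

Overall MgSO4 balance (none leaves overhead): MgSO4 in fresh feed = MgSO4 in product, i.e. 1507×0.286 = (1−0.151)·n9·0.541.
n9 = 431/(0.541×0.849) = 938.37 kg/s.
Recycle n7 = 0.151×938.37 = 141.69 kg/s.
Combined feed n10 = 1507 + 141.69 = 1648.7 kg/s.
Overhead n8 = n10 − n9 = 1648.7 − 938.37 = 710.32 kg/s.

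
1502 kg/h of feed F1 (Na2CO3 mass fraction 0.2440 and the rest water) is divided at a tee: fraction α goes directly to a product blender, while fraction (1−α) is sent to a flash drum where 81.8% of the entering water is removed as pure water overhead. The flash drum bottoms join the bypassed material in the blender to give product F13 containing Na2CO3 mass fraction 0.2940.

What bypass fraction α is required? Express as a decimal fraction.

All 1502×0.244 = 366.49 kg/h of Na2CO3 reaches F13, so F13 = 366.49/0.294 = 1246.6 kg/h and vapour = 255.44 kg/h.
The evaporator receives (1−α)·1502 of feed at 0.756 water and removes 0.818 of that water:
0.818×0.756×(1−α)×1502 = 255.44
(1−α) = 255.44/928.85 = 0.2750;  α = 0.7250.

0.725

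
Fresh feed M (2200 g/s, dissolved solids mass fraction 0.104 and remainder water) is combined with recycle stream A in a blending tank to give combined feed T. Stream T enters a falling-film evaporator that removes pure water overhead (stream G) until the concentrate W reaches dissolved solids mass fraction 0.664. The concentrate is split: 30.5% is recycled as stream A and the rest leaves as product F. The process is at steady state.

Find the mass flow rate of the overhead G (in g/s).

1855 g/s

Overall dissolved solids balance (none leaves overhead): dissolved solids in fresh feed = dissolved solids in product, i.e. 2200×0.104 = (1−0.305)·W·0.664.
W = 228.8/(0.664×0.695) = 495.8 g/s.
Recycle A = 0.305×495.8 = 151.22 g/s.
Combined feed T = 2200 + 151.22 = 2351.2 g/s.
Overhead G = T − W = 2351.2 − 495.8 = 1855.4 g/s.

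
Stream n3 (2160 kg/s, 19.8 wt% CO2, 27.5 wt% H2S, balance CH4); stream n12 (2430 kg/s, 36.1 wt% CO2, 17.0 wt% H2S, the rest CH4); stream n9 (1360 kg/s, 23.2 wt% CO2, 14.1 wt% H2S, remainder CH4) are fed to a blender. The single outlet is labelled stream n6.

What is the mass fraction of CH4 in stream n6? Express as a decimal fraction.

0.5262

Total flow out = 2160 + 2430 + 1360 = 5950 kg/s.
CH4 in = 2160×0.527 + 2430×0.469 + 1360×0.627 = 3130.7 kg/s.
CH4 mass fraction in n6 = 3130.7/5950 = 0.5262.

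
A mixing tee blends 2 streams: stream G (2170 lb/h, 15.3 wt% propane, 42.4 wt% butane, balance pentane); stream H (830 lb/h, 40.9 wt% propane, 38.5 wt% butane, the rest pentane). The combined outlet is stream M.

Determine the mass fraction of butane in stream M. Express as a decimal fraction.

Total flow out = 2170 + 830 = 3000 lb/h.
butane in = 2170×0.424 + 830×0.385 = 1239.6 lb/h.
butane mass fraction in M = 1239.6/3000 = 0.4132.

0.4132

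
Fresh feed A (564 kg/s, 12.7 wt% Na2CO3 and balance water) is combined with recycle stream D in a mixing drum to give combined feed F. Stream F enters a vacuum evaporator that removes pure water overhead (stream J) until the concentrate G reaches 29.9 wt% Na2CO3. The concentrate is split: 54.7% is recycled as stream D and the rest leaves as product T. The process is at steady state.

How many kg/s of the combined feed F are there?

853.3 kg/s

Overall Na2CO3 balance (none leaves overhead): Na2CO3 in fresh feed = Na2CO3 in product, i.e. 564×0.127 = (1−0.547)·G·0.299.
G = 71.628/(0.299×0.453) = 528.83 kg/s.
Recycle D = 0.547×528.83 = 289.27 kg/s.
Combined feed F = 564 + 289.27 = 853.27 kg/s.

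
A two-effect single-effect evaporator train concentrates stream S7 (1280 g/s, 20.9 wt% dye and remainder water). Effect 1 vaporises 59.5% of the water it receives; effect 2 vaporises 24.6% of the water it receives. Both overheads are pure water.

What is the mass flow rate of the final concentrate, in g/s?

water in feed = 1280×0.791 = 1012.5 g/s.
After stage 1: water left = (1−0.595)×1012.5 = 410.05; stream total = 677.57 g/s.
After stage 2: water left = (1−0.246)×410.05 = 309.18; final concentrate = 576.7 g/s.

576.7 g/s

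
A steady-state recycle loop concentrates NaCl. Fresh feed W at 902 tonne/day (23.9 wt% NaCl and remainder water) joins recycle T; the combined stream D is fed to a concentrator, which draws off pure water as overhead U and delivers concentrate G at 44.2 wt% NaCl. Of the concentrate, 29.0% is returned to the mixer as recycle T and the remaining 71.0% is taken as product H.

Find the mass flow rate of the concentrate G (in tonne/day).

686.9 tonne/day

Overall NaCl balance (none leaves overhead): NaCl in fresh feed = NaCl in product, i.e. 902×0.239 = (1−0.290)·G·0.442.
G = 215.58/(0.442×0.710) = 686.95 tonne/day.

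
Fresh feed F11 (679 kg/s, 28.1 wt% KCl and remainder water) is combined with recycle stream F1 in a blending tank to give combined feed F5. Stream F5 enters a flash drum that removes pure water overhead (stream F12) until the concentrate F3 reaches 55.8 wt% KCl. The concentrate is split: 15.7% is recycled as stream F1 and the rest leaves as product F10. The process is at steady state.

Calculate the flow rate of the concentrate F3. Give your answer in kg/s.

405.6 kg/s

Overall KCl balance (none leaves overhead): KCl in fresh feed = KCl in product, i.e. 679×0.281 = (1−0.157)·F3·0.558.
F3 = 190.8/(0.558×0.843) = 405.62 kg/s.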